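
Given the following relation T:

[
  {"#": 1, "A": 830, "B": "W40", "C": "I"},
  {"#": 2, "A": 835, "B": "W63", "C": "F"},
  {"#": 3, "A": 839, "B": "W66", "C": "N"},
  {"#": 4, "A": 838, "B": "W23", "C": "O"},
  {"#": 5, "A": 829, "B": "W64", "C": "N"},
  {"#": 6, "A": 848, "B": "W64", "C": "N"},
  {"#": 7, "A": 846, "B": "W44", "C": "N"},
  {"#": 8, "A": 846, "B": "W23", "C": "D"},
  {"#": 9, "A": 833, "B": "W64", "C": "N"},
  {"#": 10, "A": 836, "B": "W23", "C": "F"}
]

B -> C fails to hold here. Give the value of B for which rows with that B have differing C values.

W23

B=W40: row 1 → C = I ✓
B=W63: row 2 → C = F ✓
B=W66: row 3 → C = N ✓
B=W23: rows 4, 8, 10 → C takes values {O, D, F} — violation
B=W64: rows 5, 6, 9 → C = N, N, N ✓
B=W44: row 7 → C = N ✓
The only B value with inconsistent C is B=W23.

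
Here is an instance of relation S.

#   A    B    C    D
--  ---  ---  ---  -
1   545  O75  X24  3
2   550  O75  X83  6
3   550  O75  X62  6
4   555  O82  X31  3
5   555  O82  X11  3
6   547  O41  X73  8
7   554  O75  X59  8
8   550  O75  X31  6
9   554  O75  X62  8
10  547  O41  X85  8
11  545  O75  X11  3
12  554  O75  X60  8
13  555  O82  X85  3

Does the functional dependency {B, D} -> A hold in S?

Yes

(B=O75, D=3): rows 1, 11 → A = 545, 545 ✓
(B=O75, D=6): rows 2, 3, 8 → A = 550, 550, 550 ✓
(B=O82, D=3): rows 4, 5, 13 → A = 555, 555, 555 ✓
(B=O41, D=8): rows 6, 10 → A = 547, 547 ✓
(B=O75, D=8): rows 7, 9, 12 → A = 554, 554, 554 ✓
Every {B, D} value is associated with a single A value, so {B, D} -> A holds.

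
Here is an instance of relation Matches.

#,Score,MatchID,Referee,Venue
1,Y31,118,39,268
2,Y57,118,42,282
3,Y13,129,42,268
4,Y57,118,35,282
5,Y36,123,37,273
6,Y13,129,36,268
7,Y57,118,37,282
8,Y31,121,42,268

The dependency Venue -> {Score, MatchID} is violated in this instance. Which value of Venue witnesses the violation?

Venue=268: rows 1, 3, 6, 8 → {Score,MatchID} takes values {(Y31, 118), (Y13, 129), (Y31, 121)} — violation
Venue=282: rows 2, 4, 7 → {Score,MatchID} = (Y57, 118), (Y57, 118), (Y57, 118) ✓
Venue=273: row 5 → {Score,MatchID} = (Y36, 123) ✓
The only Venue value with inconsistent RHS is Venue=268.

268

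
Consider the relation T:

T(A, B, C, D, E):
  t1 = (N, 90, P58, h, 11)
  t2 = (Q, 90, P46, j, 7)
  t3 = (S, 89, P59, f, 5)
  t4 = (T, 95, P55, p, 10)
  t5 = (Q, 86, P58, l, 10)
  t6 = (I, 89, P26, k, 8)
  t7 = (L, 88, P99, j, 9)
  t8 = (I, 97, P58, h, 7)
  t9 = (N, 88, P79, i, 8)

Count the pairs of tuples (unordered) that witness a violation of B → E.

B=90: violating pairs (1,2) — 1 pair.
B=89: violating pairs (3,6) — 1 pair.
B=88: violating pairs (7,9) — 1 pair.

3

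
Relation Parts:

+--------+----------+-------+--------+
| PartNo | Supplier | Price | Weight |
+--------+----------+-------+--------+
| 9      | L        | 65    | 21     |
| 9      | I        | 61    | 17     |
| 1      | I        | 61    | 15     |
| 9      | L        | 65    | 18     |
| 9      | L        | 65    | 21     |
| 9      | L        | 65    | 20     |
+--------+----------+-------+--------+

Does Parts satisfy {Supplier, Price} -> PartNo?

No

(Supplier=L, Price=65): 4 rows → PartNo = 9, 9, 9, 9 ✓
(Supplier=I, Price=61): 2 rows → PartNo takes values {9, 1} — violation
Two rows agree on {Supplier, Price} but differ on PartNo, so {Supplier, Price} -> PartNo does not hold.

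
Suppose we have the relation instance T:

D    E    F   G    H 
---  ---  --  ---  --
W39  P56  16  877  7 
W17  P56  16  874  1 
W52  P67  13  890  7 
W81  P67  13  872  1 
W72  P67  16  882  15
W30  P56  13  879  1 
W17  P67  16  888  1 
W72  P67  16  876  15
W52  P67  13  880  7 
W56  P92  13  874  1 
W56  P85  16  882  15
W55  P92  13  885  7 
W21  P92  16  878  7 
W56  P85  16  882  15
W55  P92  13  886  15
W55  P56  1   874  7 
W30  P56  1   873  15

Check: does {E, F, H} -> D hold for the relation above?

(E=P56, F=16, H=7): 1 row → D = W39 ✓
(E=P56, F=16, H=1): 1 row → D = W17 ✓
(E=P67, F=13, H=7): 2 rows → D = W52, W52 ✓
(E=P67, F=13, H=1): 1 row → D = W81 ✓
(E=P67, F=16, H=15): 2 rows → D = W72, W72 ✓
(E=P56, F=13, H=1): 1 row → D = W30 ✓
(E=P67, F=16, H=1): 1 row → D = W17 ✓
(E=P92, F=13, H=1): 1 row → D = W56 ✓
(E=P85, F=16, H=15): 2 rows → D = W56, W56 ✓
(E=P92, F=13, H=7): 1 row → D = W55 ✓
(E=P92, F=16, H=7): 1 row → D = W21 ✓
(E=P92, F=13, H=15): 1 row → D = W55 ✓
(E=P56, F=1, H=7): 1 row → D = W55 ✓
(E=P56, F=1, H=15): 1 row → D = W30 ✓
Every {E, F, H} value is associated with a single D value, so {E, F, H} -> D holds.

Yes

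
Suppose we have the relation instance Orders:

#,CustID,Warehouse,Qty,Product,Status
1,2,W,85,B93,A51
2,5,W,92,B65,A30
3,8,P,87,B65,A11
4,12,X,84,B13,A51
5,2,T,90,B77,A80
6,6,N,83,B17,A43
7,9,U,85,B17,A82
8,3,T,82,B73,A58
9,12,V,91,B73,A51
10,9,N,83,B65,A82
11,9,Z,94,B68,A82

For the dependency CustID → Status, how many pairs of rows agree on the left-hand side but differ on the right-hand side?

1

CustID=2: violating pairs (1,5) — 1 pair.
CustID=12: all 2 rows agree on Status — 0 pairs.
CustID=9: all 3 rows agree on Status — 0 pairs.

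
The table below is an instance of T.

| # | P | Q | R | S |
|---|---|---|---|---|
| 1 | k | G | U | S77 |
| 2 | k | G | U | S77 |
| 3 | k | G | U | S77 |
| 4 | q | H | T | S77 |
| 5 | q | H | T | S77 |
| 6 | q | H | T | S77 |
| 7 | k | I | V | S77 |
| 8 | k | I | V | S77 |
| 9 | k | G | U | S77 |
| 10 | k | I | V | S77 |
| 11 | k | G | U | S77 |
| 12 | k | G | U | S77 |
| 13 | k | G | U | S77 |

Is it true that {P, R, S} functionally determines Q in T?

(P=k, R=U, S=S77): rows 1, 2, 3, 9, 11, 12, 13 → Q = G, G, G, G, G, G, G ✓
(P=q, R=T, S=S77): rows 4, 5, 6 → Q = H, H, H ✓
(P=k, R=V, S=S77): rows 7, 8, 10 → Q = I, I, I ✓
Every {P, R, S} value is associated with a single Q value, so {P, R, S} -> Q holds.

Yes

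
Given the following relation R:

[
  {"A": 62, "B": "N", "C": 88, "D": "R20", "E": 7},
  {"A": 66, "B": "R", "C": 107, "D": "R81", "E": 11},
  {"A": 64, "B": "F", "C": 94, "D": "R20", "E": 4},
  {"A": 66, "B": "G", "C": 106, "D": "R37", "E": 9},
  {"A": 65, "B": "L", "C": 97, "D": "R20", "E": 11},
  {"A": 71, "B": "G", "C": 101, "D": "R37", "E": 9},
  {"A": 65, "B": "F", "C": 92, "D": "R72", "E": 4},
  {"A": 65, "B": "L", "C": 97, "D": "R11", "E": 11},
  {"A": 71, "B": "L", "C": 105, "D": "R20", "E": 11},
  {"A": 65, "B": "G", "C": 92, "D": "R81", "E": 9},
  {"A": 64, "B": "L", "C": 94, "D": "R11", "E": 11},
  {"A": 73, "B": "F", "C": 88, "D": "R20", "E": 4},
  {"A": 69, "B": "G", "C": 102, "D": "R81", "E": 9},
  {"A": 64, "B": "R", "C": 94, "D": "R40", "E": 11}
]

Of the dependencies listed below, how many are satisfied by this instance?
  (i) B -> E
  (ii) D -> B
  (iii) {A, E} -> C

2

(i) B -> E: every LHS value maps to a single RHS value — holds.
(ii) D -> B: D=R20: 5 rows → B takes values {N, F, L} — violation; D=R81: 3 rows → B takes values {R, G} — violation — fails.
(iii) {A, E} -> C: every LHS value maps to a single RHS value — holds.
2 of the 3 dependencies hold.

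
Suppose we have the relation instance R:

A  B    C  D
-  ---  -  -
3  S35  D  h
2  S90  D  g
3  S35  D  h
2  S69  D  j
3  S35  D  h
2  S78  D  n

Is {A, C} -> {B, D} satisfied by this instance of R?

No

(A=3, C=D): 3 rows → {B,D} = (S35, h), (S35, h), (S35, h) ✓
(A=2, C=D): 3 rows → {B,D} takes values {(S90, g), (S69, j), (S78, n)} — violation
Two rows agree on {A, C} but differ on {B, D}, so {A, C} -> {B, D} does not hold.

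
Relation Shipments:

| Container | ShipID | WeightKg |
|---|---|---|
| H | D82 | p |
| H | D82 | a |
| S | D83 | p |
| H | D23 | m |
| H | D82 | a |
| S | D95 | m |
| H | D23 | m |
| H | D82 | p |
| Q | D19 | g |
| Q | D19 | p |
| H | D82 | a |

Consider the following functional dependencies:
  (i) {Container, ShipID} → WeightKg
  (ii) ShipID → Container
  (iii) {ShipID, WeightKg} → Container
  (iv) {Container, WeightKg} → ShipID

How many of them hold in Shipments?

3

(i) {Container, ShipID} → WeightKg: (Container=H, ShipID=D82): 5 rows → WeightKg takes values {p, a} — violation; (Container=Q, ShipID=D19): 2 rows → WeightKg takes values {g, p} — violation — fails.
(ii) ShipID → Container: every LHS value maps to a single RHS value — holds.
(iii) {ShipID, WeightKg} → Container: every LHS value maps to a single RHS value — holds.
(iv) {Container, WeightKg} → ShipID: every LHS value maps to a single RHS value — holds.
3 of the 4 dependencies hold.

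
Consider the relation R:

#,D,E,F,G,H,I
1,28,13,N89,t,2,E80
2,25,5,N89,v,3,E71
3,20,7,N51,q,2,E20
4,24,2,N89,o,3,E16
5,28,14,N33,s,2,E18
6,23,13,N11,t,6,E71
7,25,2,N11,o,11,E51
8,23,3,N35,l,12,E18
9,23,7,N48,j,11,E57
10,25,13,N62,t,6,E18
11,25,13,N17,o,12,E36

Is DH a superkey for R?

No

Rows 1 and 5 have the same DH value (D=28, H=2) but are distinct tuples, so DH does not determine every attribute — not a superkey.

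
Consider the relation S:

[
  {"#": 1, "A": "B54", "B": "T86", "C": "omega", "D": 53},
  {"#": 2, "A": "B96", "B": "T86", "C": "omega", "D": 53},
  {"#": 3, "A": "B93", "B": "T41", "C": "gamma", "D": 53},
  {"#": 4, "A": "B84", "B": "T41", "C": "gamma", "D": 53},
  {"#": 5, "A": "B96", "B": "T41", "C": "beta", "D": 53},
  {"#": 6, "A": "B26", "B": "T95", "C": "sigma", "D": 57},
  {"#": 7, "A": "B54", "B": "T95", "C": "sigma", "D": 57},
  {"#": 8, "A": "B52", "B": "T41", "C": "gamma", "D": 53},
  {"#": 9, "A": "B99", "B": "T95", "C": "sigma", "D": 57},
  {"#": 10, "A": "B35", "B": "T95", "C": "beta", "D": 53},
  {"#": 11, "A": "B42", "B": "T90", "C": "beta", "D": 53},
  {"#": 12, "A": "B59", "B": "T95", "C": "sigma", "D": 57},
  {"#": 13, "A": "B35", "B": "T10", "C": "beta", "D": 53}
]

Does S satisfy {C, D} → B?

(C=omega, D=53): rows 1, 2 → B = T86, T86 ✓
(C=gamma, D=53): rows 3, 4, 8 → B = T41, T41, T41 ✓
(C=beta, D=53): rows 5, 10, 11, 13 → B takes values {T41, T95, T90, T10} — violation
(C=sigma, D=57): rows 6, 7, 9, 12 → B = T95, T95, T95, T95 ✓
Two rows agree on {C, D} but differ on B, so {C, D} → B does not hold.

No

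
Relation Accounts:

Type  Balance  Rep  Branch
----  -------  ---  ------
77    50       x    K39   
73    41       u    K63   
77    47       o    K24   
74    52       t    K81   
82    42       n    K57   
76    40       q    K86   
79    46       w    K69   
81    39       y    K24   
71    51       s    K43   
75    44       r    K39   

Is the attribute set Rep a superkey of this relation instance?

Yes

All 10 rows have distinct Rep values, so Rep → (all attributes) holds and Rep is a superkey.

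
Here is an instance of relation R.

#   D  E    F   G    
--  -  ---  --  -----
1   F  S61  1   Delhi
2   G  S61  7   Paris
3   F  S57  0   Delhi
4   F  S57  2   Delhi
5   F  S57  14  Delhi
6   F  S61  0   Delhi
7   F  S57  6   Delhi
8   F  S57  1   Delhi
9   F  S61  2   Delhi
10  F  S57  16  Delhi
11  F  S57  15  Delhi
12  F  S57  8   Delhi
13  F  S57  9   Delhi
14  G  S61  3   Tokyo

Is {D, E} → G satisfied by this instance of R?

No

(D=F, E=S61): rows 1, 6, 9 → G = Delhi, Delhi, Delhi ✓
(D=G, E=S61): rows 2, 14 → G takes values {Paris, Tokyo} — violation
(D=F, E=S57): rows 3, 4, 5, 7, 8, 10, 11, 12, 13 → G = Delhi, Delhi, Delhi, Delhi, Delhi, Delhi, Delhi, Delhi, Delhi ✓
Two rows agree on {D, E} but differ on G, so {D, E} → G does not hold.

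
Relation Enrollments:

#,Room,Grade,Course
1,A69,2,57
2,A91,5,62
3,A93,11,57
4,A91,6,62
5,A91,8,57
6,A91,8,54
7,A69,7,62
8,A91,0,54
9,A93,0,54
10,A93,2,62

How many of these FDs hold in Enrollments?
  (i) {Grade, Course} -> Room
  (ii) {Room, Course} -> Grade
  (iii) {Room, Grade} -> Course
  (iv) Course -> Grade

(i) {Grade, Course} -> Room: (Grade=0, Course=54): rows 8, 9 → Room takes values {A91, A93} — violation — fails.
(ii) {Room, Course} -> Grade: (Room=A91, Course=62): rows 2, 4 → Grade takes values {5, 6} — violation; (Room=A91, Course=54): rows 6, 8 → Grade takes values {8, 0} — violation — fails.
(iii) {Room, Grade} -> Course: (Room=A91, Grade=8): rows 5, 6 → Course takes values {57, 54} — violation — fails.
(iv) Course -> Grade: Course=57: rows 1, 3, 5 → Grade takes values {2, 11, 8} — violation; Course=62: rows 2, 4, 7, 10 → Grade takes values {5, 6, 7, 2} — violation; Course=54: rows 6, 8, 9 → Grade takes values {8, 0} — violation — fails.
None of the 4 dependencies hold.

0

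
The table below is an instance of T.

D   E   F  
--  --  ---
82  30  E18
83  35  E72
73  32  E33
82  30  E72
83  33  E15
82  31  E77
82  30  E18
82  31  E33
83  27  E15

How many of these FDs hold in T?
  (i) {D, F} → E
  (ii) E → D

(i) {D, F} → E: (D=83, F=E15): 2 rows → E takes values {33, 27} — violation — fails.
(ii) E → D: every LHS value maps to a single RHS value — holds.
1 of the 2 dependencies holds.

1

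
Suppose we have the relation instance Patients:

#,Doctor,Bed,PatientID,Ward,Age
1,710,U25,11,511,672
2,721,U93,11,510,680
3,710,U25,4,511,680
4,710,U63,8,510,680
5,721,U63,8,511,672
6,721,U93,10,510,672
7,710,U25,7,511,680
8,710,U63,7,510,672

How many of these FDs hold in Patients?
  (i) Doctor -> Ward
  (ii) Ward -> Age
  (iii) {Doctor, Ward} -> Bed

(i) Doctor -> Ward: Doctor=710: rows 1, 3, 4, 7, 8 → Ward takes values {511, 510} — violation; Doctor=721: rows 2, 5, 6 → Ward takes values {510, 511} — violation — fails.
(ii) Ward -> Age: Ward=511: rows 1, 3, 5, 7 → Age takes values {672, 680} — violation; Ward=510: rows 2, 4, 6, 8 → Age takes values {680, 672} — violation — fails.
(iii) {Doctor, Ward} -> Bed: every LHS value maps to a single RHS value — holds.
1 of the 3 dependencies holds.

1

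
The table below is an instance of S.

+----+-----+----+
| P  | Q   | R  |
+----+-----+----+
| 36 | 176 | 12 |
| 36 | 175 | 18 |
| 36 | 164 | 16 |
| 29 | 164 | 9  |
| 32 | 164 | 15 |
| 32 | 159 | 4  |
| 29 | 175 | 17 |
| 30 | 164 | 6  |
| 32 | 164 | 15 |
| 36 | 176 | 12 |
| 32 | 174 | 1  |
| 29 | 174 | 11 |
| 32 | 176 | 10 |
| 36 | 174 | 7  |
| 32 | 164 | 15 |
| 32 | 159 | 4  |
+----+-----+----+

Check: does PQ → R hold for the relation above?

(P=36, Q=176): 2 rows → R = 12, 12 ✓
(P=36, Q=175): 1 row → R = 18 ✓
(P=36, Q=164): 1 row → R = 16 ✓
(P=29, Q=164): 1 row → R = 9 ✓
(P=32, Q=164): 3 rows → R = 15, 15, 15 ✓
(P=32, Q=159): 2 rows → R = 4, 4 ✓
(P=29, Q=175): 1 row → R = 17 ✓
(P=30, Q=164): 1 row → R = 6 ✓
(P=32, Q=174): 1 row → R = 1 ✓
(P=29, Q=174): 1 row → R = 11 ✓
(P=32, Q=176): 1 row → R = 10 ✓
(P=36, Q=174): 1 row → R = 7 ✓
Every PQ value is associated with a single R value, so PQ → R holds.

Yes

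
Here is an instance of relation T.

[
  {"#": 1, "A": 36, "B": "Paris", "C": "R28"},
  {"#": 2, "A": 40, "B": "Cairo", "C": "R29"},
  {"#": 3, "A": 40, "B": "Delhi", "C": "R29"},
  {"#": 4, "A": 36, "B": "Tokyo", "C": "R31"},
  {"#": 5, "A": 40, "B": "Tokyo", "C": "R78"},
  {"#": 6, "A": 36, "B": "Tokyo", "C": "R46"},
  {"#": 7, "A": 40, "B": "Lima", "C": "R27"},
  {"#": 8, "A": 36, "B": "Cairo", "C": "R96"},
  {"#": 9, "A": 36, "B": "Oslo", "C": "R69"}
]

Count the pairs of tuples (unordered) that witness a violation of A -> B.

A=36: violating pairs (1,4), (1,6), (1,8), (1,9), (4,8), (4,9), (6,8), (6,9), (8,9) — 9 pairs.
A=40: violating pairs (2,3), (2,5), (2,7), (3,5), (3,7), (5,7) — 6 pairs.

15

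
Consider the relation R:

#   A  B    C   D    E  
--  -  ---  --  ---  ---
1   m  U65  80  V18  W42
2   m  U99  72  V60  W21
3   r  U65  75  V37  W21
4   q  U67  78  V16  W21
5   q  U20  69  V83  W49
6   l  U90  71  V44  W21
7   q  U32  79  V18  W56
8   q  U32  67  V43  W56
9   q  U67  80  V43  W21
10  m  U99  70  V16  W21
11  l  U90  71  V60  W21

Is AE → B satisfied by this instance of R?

Yes

(A=m, E=W42): row 1 → B = U65 ✓
(A=m, E=W21): rows 2, 10 → B = U99, U99 ✓
(A=r, E=W21): row 3 → B = U65 ✓
(A=q, E=W21): rows 4, 9 → B = U67, U67 ✓
(A=q, E=W49): row 5 → B = U20 ✓
(A=l, E=W21): rows 6, 11 → B = U90, U90 ✓
(A=q, E=W56): rows 7, 8 → B = U32, U32 ✓
Every AE value is associated with a single B value, so AE → B holds.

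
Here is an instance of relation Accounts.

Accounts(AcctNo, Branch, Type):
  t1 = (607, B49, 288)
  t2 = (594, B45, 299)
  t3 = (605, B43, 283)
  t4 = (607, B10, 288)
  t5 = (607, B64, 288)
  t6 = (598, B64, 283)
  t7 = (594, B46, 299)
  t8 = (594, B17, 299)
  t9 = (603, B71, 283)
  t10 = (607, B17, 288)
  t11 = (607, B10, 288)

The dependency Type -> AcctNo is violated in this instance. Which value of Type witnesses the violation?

283

Type=288: rows 1, 4, 5, 10, 11 → AcctNo = 607, 607, 607, 607, 607 ✓
Type=299: rows 2, 7, 8 → AcctNo = 594, 594, 594 ✓
Type=283: rows 3, 6, 9 → AcctNo takes values {605, 598, 603} — violation
The only Type value with inconsistent AcctNo is Type=283.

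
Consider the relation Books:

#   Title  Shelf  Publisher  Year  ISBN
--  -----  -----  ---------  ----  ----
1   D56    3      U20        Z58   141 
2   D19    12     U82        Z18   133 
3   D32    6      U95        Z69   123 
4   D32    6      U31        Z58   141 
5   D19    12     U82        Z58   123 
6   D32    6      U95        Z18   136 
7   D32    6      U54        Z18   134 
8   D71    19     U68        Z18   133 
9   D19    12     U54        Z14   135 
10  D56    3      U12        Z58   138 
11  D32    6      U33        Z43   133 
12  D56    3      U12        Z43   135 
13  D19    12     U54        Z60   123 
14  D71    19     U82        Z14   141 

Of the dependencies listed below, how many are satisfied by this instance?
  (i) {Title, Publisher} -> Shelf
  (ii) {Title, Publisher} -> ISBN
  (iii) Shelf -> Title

2

(i) {Title, Publisher} -> Shelf: every LHS value maps to a single RHS value — holds.
(ii) {Title, Publisher} -> ISBN: (Title=D19, Publisher=U82): rows 2, 5 → ISBN takes values {133, 123} — violation; (Title=D32, Publisher=U95): rows 3, 6 → ISBN takes values {123, 136} — violation; (Title=D19, Publisher=U54): rows 9, 13 → ISBN takes values {135, 123} — violation; (Title=D56, Publisher=U12): rows 10, 12 → ISBN takes values {138, 135} — violation — fails.
(iii) Shelf -> Title: every LHS value maps to a single RHS value — holds.
2 of the 3 dependencies hold.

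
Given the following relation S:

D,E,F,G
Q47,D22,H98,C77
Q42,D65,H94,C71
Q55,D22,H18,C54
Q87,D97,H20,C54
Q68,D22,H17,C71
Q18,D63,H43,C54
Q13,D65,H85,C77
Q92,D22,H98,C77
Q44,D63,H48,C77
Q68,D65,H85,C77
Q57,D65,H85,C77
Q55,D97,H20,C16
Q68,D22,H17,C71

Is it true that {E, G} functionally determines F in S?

Yes

(E=D22, G=C77): 2 rows → F = H98, H98 ✓
(E=D65, G=C71): 1 row → F = H94 ✓
(E=D22, G=C54): 1 row → F = H18 ✓
(E=D97, G=C54): 1 row → F = H20 ✓
(E=D22, G=C71): 2 rows → F = H17, H17 ✓
(E=D63, G=C54): 1 row → F = H43 ✓
(E=D65, G=C77): 3 rows → F = H85, H85, H85 ✓
(E=D63, G=C77): 1 row → F = H48 ✓
(E=D97, G=C16): 1 row → F = H20 ✓
Every {E, G} value is associated with a single F value, so {E, G} → F holds.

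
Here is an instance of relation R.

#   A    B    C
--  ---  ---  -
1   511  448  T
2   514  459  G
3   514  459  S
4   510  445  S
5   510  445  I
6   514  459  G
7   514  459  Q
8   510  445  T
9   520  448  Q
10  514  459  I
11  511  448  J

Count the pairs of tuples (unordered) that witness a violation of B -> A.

2

B=448: violating pairs (1,9), (9,11) — 2 pairs.
B=459: all 5 rows agree on A — 0 pairs.
B=445: all 3 rows agree on A — 0 pairs.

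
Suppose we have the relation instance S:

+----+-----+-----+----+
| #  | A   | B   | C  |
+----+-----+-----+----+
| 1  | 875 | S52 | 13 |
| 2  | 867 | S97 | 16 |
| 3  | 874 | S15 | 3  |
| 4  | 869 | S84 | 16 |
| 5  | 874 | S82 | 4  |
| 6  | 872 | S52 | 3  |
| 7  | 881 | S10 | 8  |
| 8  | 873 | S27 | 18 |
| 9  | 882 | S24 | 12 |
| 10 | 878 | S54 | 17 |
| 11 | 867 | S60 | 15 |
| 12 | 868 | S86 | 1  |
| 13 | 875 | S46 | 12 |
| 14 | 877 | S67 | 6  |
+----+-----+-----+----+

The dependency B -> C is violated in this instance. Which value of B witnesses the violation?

S52

B=S52: rows 1, 6 → C takes values {13, 3} — violation
B=S97: row 2 → C = 16 ✓
B=S15: row 3 → C = 3 ✓
B=S84: row 4 → C = 16 ✓
B=S82: row 5 → C = 4 ✓
B=S10: row 7 → C = 8 ✓
B=S27: row 8 → C = 18 ✓
B=S24: row 9 → C = 12 ✓
B=S54: row 10 → C = 17 ✓
B=S60: row 11 → C = 15 ✓
B=S86: row 12 → C = 1 ✓
B=S46: row 13 → C = 12 ✓
B=S67: row 14 → C = 6 ✓
The only B value with inconsistent C is B=S52.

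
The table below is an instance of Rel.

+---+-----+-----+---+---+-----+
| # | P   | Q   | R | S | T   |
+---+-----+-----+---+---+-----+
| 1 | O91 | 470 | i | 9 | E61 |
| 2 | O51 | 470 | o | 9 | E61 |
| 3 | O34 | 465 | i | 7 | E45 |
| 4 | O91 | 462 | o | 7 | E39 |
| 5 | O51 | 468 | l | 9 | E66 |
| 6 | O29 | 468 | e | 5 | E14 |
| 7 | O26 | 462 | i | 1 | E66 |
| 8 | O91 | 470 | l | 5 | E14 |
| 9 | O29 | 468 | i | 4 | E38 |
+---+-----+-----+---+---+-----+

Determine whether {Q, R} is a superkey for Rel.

All 9 rows have distinct {Q, R} values, so {Q, R} → (all attributes) holds and {Q, R} is a superkey.

Yes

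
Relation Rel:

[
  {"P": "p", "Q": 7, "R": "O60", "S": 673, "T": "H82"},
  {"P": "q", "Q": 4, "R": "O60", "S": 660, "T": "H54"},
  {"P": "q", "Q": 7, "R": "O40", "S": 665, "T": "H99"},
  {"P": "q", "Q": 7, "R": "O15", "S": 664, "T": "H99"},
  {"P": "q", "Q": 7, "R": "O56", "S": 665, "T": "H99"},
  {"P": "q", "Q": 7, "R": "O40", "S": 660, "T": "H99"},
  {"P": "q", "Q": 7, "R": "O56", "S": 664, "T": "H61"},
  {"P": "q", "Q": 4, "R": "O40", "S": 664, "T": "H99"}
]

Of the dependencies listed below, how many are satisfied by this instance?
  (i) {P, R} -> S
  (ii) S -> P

1

(i) {P, R} -> S: (P=q, R=O40): 3 rows → S takes values {665, 660, 664} — violation; (P=q, R=O56): 2 rows → S takes values {665, 664} — violation — fails.
(ii) S -> P: every LHS value maps to a single RHS value — holds.
1 of the 2 dependencies holds.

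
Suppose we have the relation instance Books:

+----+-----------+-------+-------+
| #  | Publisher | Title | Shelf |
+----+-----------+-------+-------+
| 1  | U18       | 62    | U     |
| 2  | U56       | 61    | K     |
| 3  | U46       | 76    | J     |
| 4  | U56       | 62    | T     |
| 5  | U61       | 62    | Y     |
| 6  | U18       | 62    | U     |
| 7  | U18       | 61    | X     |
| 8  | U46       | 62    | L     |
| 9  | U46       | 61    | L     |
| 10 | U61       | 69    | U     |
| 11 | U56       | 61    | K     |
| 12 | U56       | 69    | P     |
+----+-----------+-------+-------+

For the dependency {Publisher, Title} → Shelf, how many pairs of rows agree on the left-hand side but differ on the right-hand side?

(Publisher=U18, Title=62): all 2 rows agree on Shelf — 0 pairs.
(Publisher=U56, Title=61): all 2 rows agree on Shelf — 0 pairs.

0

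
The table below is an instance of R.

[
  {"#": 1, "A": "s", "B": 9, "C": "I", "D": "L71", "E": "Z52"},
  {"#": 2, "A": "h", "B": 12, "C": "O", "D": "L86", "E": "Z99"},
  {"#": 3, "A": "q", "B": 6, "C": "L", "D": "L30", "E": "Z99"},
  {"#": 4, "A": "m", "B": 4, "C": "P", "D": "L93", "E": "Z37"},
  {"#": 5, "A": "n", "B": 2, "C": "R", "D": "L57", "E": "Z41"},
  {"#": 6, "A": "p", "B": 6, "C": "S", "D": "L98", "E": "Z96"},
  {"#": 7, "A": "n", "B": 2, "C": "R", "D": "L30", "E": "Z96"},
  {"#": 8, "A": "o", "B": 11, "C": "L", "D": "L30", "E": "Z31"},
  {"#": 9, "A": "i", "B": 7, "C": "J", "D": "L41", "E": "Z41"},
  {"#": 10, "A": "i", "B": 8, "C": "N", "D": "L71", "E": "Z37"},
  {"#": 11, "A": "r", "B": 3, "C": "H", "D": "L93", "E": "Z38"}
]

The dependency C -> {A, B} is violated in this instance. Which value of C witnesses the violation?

L

C=I: row 1 → {A,B} = (s, 9) ✓
C=O: row 2 → {A,B} = (h, 12) ✓
C=L: rows 3, 8 → {A,B} takes values {(q, 6), (o, 11)} — violation
C=P: row 4 → {A,B} = (m, 4) ✓
C=R: rows 5, 7 → {A,B} = (n, 2), (n, 2) ✓
C=S: row 6 → {A,B} = (p, 6) ✓
C=J: row 9 → {A,B} = (i, 7) ✓
C=N: row 10 → {A,B} = (i, 8) ✓
C=H: row 11 → {A,B} = (r, 3) ✓
The only C value with inconsistent RHS is C=L.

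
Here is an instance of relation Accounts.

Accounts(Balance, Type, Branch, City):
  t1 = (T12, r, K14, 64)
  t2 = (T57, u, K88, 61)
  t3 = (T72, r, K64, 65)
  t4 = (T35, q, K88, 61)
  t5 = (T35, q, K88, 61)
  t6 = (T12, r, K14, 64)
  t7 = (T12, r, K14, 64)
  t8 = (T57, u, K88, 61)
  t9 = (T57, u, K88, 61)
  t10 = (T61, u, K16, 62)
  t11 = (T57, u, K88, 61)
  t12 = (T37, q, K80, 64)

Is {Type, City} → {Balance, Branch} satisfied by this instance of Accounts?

Yes

(Type=r, City=64): rows 1, 6, 7 → {Balance,Branch} = (T12, K14), (T12, K14), (T12, K14) ✓
(Type=u, City=61): rows 2, 8, 9, 11 → {Balance,Branch} = (T57, K88), (T57, K88), (T57, K88), (T57, K88) ✓
(Type=r, City=65): row 3 → {Balance,Branch} = (T72, K64) ✓
(Type=q, City=61): rows 4, 5 → {Balance,Branch} = (T35, K88), (T35, K88) ✓
(Type=u, City=62): row 10 → {Balance,Branch} = (T61, K16) ✓
(Type=q, City=64): row 12 → {Balance,Branch} = (T37, K80) ✓
Every {Type, City} value is associated with a single {Balance, Branch} value, so {Type, City} → {Balance, Branch} holds.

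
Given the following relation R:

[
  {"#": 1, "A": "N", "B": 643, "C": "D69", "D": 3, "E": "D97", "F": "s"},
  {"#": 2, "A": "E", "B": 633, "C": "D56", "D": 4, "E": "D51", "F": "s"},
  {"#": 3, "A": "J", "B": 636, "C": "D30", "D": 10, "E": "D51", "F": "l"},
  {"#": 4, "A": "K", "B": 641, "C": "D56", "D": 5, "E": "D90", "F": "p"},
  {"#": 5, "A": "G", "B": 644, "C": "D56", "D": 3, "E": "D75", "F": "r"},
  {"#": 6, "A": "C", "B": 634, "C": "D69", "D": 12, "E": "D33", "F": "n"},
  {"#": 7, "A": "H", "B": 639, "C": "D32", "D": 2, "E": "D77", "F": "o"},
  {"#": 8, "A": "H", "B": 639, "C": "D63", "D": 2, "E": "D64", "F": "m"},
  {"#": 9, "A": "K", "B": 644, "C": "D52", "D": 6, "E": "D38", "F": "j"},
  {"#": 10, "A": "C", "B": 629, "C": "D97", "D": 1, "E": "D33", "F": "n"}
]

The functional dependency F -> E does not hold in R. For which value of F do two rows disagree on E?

s

F=s: rows 1, 2 → E takes values {D97, D51} — violation
F=l: row 3 → E = D51 ✓
F=p: row 4 → E = D90 ✓
F=r: row 5 → E = D75 ✓
F=n: rows 6, 10 → E = D33, D33 ✓
F=o: row 7 → E = D77 ✓
F=m: row 8 → E = D64 ✓
F=j: row 9 → E = D38 ✓
The only F value with inconsistent E is F=s.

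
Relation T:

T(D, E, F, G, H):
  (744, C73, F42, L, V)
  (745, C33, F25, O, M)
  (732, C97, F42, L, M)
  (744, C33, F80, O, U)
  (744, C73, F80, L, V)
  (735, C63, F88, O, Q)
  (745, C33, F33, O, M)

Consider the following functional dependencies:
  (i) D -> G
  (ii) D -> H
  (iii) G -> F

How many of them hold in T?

(i) D -> G: D=744: 3 rows → G takes values {L, O} — violation — fails.
(ii) D -> H: D=744: 3 rows → H takes values {V, U} — violation — fails.
(iii) G -> F: G=L: 3 rows → F takes values {F42, F80} — violation; G=O: 4 rows → F takes values {F25, F80, F88, F33} — violation — fails.
None of the 3 dependencies hold.

0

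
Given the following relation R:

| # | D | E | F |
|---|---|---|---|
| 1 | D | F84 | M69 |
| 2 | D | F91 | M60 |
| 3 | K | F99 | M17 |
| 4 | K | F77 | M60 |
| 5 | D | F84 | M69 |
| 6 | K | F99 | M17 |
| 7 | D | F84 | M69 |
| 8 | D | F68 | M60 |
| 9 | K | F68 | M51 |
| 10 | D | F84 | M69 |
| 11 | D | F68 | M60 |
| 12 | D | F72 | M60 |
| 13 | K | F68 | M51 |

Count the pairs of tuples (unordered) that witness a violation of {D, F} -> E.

(D=D, F=M69): all 4 rows agree on E — 0 pairs.
(D=D, F=M60): violating pairs (2,8), (2,11), (2,12), (8,12), (11,12) — 5 pairs.
(D=K, F=M17): all 2 rows agree on E — 0 pairs.
(D=K, F=M51): all 2 rows agree on E — 0 pairs.

5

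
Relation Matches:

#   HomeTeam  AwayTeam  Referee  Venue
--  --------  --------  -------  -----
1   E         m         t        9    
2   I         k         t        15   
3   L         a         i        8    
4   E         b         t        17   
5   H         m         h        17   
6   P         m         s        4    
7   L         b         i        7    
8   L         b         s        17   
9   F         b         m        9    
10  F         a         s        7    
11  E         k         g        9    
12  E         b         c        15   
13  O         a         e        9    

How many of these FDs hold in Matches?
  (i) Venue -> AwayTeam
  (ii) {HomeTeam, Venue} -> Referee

(i) Venue -> AwayTeam: Venue=9: rows 1, 9, 11, 13 → AwayTeam takes values {m, b, k, a} — violation; Venue=15: rows 2, 12 → AwayTeam takes values {k, b} — violation; Venue=17: rows 4, 5, 8 → AwayTeam takes values {b, m} — violation; Venue=7: rows 7, 10 → AwayTeam takes values {b, a} — violation — fails.
(ii) {HomeTeam, Venue} -> Referee: (HomeTeam=E, Venue=9): rows 1, 11 → Referee takes values {t, g} — violation — fails.
None of the 2 dependencies hold.

0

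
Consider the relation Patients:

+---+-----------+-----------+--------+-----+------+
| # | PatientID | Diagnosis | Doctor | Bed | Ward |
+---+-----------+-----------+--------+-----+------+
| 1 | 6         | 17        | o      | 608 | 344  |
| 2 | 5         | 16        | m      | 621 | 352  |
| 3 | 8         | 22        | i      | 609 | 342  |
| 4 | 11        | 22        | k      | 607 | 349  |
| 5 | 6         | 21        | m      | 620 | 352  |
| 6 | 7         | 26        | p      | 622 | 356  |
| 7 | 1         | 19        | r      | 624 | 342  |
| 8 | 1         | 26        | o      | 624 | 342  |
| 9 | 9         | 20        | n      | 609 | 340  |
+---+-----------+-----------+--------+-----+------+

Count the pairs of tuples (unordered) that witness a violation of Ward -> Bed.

Ward=352: violating pairs (2,5) — 1 pair.
Ward=342: violating pairs (3,7), (3,8) — 2 pairs.

3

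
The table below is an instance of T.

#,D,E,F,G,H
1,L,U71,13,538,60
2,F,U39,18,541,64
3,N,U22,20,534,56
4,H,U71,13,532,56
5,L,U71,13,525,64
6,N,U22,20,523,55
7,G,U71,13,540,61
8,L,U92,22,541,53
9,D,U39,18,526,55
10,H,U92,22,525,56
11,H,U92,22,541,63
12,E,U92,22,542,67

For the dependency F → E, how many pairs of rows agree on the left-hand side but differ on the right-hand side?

0

F=13: all 4 rows agree on E — 0 pairs.
F=18: all 2 rows agree on E — 0 pairs.
F=20: all 2 rows agree on E — 0 pairs.
F=22: all 4 rows agree on E — 0 pairs.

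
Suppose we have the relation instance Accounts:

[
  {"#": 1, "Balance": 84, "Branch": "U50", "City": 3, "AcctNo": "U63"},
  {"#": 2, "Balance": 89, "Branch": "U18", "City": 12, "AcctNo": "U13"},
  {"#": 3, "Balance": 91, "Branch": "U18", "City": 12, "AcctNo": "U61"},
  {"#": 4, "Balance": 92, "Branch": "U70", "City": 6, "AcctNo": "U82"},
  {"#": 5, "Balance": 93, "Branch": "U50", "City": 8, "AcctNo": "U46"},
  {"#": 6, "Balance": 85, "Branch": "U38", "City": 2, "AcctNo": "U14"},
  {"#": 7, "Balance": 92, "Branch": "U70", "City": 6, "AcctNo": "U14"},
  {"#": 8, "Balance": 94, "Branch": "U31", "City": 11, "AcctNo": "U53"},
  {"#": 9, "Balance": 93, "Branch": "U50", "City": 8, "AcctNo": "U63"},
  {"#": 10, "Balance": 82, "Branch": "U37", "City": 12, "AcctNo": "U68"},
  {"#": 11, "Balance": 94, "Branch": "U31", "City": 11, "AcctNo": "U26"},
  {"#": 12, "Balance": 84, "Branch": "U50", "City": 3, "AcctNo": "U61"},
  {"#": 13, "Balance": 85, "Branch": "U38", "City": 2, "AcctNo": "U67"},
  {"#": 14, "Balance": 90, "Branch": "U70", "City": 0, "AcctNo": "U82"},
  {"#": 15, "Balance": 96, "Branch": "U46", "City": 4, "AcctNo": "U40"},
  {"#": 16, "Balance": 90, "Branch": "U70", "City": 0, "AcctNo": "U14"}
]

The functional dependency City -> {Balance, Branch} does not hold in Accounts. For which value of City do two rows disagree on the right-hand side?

12

City=3: rows 1, 12 → {Balance,Branch} = (84, U50), (84, U50) ✓
City=12: rows 2, 3, 10 → {Balance,Branch} takes values {(89, U18), (91, U18), (82, U37)} — violation
City=6: rows 4, 7 → {Balance,Branch} = (92, U70), (92, U70) ✓
City=8: rows 5, 9 → {Balance,Branch} = (93, U50), (93, U50) ✓
City=2: rows 6, 13 → {Balance,Branch} = (85, U38), (85, U38) ✓
City=11: rows 8, 11 → {Balance,Branch} = (94, U31), (94, U31) ✓
City=0: rows 14, 16 → {Balance,Branch} = (90, U70), (90, U70) ✓
City=4: row 15 → {Balance,Branch} = (96, U46) ✓
The only City value with inconsistent RHS is City=12.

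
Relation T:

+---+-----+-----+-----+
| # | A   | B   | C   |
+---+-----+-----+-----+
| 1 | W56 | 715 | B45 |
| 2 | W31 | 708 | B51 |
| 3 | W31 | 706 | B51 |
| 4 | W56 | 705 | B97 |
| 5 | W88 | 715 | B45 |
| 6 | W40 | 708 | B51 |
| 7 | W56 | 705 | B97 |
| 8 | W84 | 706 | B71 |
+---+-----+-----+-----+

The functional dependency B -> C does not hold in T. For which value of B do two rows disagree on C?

706

B=715: rows 1, 5 → C = B45, B45 ✓
B=708: rows 2, 6 → C = B51, B51 ✓
B=706: rows 3, 8 → C takes values {B51, B71} — violation
B=705: rows 4, 7 → C = B97, B97 ✓
The only B value with inconsistent C is B=706.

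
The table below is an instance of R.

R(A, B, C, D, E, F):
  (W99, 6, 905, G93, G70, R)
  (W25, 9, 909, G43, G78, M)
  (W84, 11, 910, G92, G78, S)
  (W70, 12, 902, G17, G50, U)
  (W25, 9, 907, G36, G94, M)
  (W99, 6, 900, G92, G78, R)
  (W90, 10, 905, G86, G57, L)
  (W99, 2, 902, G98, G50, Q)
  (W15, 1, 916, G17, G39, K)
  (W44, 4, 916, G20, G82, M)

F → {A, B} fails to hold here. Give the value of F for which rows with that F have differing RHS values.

F=R: 2 rows → {A,B} = (W99, 6), (W99, 6) ✓
F=M: 3 rows → {A,B} takes values {(W25, 9), (W44, 4)} — violation
F=S: 1 row → {A,B} = (W84, 11) ✓
F=U: 1 row → {A,B} = (W70, 12) ✓
F=L: 1 row → {A,B} = (W90, 10) ✓
F=Q: 1 row → {A,B} = (W99, 2) ✓
F=K: 1 row → {A,B} = (W15, 1) ✓
The only F value with inconsistent RHS is F=M.

M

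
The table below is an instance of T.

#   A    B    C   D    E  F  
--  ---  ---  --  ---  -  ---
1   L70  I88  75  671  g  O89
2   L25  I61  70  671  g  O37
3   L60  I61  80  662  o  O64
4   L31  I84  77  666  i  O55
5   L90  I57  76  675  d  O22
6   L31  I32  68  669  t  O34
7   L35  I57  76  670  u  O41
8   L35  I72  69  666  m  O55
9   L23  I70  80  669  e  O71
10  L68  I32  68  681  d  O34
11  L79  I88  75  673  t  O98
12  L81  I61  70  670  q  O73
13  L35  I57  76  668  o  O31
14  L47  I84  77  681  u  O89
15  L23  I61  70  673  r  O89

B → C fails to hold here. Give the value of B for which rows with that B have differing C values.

B=I88: rows 1, 11 → C = 75, 75 ✓
B=I61: rows 2, 3, 12, 15 → C takes values {70, 80} — violation
B=I84: rows 4, 14 → C = 77, 77 ✓
B=I57: rows 5, 7, 13 → C = 76, 76, 76 ✓
B=I32: rows 6, 10 → C = 68, 68 ✓
B=I72: row 8 → C = 69 ✓
B=I70: row 9 → C = 80 ✓
The only B value with inconsistent C is B=I61.

I61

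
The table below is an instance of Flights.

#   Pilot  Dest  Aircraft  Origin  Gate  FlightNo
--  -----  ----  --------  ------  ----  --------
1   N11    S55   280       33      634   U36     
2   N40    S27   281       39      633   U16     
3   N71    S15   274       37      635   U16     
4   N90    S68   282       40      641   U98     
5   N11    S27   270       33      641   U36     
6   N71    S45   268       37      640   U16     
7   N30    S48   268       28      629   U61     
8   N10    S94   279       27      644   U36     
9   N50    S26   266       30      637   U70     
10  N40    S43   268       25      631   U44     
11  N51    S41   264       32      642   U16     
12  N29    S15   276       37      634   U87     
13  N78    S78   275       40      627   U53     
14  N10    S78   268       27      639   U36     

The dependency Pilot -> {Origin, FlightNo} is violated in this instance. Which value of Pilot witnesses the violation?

N40

Pilot=N11: rows 1, 5 → {Origin,FlightNo} = (33, U36), (33, U36) ✓
Pilot=N40: rows 2, 10 → {Origin,FlightNo} takes values {(39, U16), (25, U44)} — violation
Pilot=N71: rows 3, 6 → {Origin,FlightNo} = (37, U16), (37, U16) ✓
Pilot=N90: row 4 → {Origin,FlightNo} = (40, U98) ✓
Pilot=N30: row 7 → {Origin,FlightNo} = (28, U61) ✓
Pilot=N10: rows 8, 14 → {Origin,FlightNo} = (27, U36), (27, U36) ✓
Pilot=N50: row 9 → {Origin,FlightNo} = (30, U70) ✓
Pilot=N51: row 11 → {Origin,FlightNo} = (32, U16) ✓
Pilot=N29: row 12 → {Origin,FlightNo} = (37, U87) ✓
Pilot=N78: row 13 → {Origin,FlightNo} = (40, U53) ✓
The only Pilot value with inconsistent RHS is Pilot=N40.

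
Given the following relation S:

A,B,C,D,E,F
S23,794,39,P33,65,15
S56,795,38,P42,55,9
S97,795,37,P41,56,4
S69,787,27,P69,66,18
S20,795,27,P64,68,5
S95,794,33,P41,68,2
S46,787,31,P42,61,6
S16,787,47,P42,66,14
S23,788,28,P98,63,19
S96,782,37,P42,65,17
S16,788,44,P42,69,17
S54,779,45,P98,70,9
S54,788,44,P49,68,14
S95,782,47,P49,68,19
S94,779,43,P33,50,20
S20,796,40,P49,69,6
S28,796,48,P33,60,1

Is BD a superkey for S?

Two distinct rows share (B=787, D=P42), so BD does not determine every attribute — not a superkey.

No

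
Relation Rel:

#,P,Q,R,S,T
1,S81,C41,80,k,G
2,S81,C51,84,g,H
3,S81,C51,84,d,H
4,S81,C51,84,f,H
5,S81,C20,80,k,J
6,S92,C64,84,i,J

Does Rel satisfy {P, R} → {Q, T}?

No

(P=S81, R=80): rows 1, 5 → {Q,T} takes values {(C41, G), (C20, J)} — violation
(P=S81, R=84): rows 2, 3, 4 → {Q,T} = (C51, H), (C51, H), (C51, H) ✓
(P=S92, R=84): row 6 → {Q,T} = (C64, J) ✓
Two rows agree on {P, R} but differ on {Q, T}, so {P, R} → {Q, T} does not hold.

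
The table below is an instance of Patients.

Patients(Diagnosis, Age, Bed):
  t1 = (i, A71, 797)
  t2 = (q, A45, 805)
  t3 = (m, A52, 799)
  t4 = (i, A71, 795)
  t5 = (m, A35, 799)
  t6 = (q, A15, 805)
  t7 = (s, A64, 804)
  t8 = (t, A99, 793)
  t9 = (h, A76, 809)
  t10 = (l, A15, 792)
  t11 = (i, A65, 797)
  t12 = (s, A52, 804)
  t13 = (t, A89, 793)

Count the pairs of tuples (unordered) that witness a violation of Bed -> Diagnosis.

Bed=797: all 2 rows agree on Diagnosis — 0 pairs.
Bed=805: all 2 rows agree on Diagnosis — 0 pairs.
Bed=799: all 2 rows agree on Diagnosis — 0 pairs.
Bed=804: all 2 rows agree on Diagnosis — 0 pairs.
Bed=793: all 2 rows agree on Diagnosis — 0 pairs.

0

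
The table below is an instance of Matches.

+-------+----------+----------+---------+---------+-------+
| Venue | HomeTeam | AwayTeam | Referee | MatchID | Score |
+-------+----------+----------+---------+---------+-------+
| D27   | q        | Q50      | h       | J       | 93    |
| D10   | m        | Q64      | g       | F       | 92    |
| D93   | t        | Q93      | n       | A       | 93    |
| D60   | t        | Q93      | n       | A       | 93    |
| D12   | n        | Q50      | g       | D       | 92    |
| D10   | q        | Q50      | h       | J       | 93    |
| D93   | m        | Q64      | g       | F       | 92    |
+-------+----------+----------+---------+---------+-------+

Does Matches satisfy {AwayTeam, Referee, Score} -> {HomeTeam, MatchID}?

(AwayTeam=Q50, Referee=h, Score=93): 2 rows → {HomeTeam,MatchID} = (q, J), (q, J) ✓
(AwayTeam=Q64, Referee=g, Score=92): 2 rows → {HomeTeam,MatchID} = (m, F), (m, F) ✓
(AwayTeam=Q93, Referee=n, Score=93): 2 rows → {HomeTeam,MatchID} = (t, A), (t, A) ✓
(AwayTeam=Q50, Referee=g, Score=92): 1 row → {HomeTeam,MatchID} = (n, D) ✓
Every {AwayTeam, Referee, Score} value is associated with a single {HomeTeam, MatchID} value, so {AwayTeam, Referee, Score} -> {HomeTeam, MatchID} holds.

Yes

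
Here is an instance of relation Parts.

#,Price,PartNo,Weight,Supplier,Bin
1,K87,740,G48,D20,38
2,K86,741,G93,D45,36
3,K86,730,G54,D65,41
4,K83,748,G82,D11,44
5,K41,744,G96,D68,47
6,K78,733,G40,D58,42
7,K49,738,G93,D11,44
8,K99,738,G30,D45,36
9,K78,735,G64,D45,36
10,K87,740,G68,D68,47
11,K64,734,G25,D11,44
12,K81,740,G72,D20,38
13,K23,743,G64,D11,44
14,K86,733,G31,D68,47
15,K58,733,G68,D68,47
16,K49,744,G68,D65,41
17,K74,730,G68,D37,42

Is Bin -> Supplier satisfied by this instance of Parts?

No

Bin=38: rows 1, 12 → Supplier = D20, D20 ✓
Bin=36: rows 2, 8, 9 → Supplier = D45, D45, D45 ✓
Bin=41: rows 3, 16 → Supplier = D65, D65 ✓
Bin=44: rows 4, 7, 11, 13 → Supplier = D11, D11, D11, D11 ✓
Bin=47: rows 5, 10, 14, 15 → Supplier = D68, D68, D68, D68 ✓
Bin=42: rows 6, 17 → Supplier takes values {D58, D37} — violation
Two rows agree on Bin but differ on Supplier, so Bin -> Supplier does not hold.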